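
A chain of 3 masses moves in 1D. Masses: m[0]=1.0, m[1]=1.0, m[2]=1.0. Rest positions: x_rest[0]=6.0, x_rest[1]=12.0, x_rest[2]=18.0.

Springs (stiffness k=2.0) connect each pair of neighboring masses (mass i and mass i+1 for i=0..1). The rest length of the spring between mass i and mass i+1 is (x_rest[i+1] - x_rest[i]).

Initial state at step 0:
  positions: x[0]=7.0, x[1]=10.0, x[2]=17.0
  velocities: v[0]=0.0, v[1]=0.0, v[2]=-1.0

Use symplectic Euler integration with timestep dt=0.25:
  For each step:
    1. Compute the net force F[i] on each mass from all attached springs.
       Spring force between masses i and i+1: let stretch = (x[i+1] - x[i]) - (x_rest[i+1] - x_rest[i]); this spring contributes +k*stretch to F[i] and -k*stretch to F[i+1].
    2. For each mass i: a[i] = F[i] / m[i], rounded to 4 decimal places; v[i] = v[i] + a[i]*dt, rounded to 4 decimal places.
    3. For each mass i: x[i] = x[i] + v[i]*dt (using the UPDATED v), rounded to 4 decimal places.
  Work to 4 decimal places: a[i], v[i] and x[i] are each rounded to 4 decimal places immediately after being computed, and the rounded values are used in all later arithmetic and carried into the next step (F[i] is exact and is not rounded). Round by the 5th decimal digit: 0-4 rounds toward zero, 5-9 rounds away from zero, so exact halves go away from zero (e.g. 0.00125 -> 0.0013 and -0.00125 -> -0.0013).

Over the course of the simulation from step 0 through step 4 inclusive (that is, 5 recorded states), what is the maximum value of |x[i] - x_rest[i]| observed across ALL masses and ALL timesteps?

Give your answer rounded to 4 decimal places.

Step 0: x=[7.0000 10.0000 17.0000] v=[0.0000 0.0000 -1.0000]
Step 1: x=[6.6250 10.5000 16.6250] v=[-1.5000 2.0000 -1.5000]
Step 2: x=[5.9844 11.2813 16.2344] v=[-2.5625 3.1250 -1.5625]
Step 3: x=[5.2559 12.0196 15.9746] v=[-2.9141 2.9531 -1.0391]
Step 4: x=[4.6228 12.4068 15.9705] v=[-2.5323 1.5488 -0.0166]
Max displacement = 2.0295

Answer: 2.0295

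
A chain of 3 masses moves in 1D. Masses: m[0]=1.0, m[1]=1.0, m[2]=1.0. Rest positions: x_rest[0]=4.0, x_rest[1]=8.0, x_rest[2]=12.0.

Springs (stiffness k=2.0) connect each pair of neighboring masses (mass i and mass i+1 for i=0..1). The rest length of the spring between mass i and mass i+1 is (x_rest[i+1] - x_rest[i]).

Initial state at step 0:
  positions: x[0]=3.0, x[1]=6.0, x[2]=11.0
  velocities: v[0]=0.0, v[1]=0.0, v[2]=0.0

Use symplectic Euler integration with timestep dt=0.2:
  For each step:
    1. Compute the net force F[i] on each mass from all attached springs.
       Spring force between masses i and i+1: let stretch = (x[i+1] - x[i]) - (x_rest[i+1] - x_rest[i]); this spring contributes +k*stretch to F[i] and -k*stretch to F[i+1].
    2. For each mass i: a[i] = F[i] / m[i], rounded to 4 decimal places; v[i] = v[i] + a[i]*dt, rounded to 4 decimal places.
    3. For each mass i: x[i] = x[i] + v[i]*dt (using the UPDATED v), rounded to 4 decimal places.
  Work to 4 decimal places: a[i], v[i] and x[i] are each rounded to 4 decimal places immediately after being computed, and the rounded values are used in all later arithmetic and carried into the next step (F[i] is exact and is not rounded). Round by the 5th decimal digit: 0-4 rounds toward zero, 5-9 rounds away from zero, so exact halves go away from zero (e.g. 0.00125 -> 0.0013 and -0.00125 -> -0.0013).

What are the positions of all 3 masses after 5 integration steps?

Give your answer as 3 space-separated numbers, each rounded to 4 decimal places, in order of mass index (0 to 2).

Step 0: x=[3.0000 6.0000 11.0000] v=[0.0000 0.0000 0.0000]
Step 1: x=[2.9200 6.1600 10.9200] v=[-0.4000 0.8000 -0.4000]
Step 2: x=[2.7792 6.4416 10.7792] v=[-0.7040 1.4080 -0.7040]
Step 3: x=[2.6114 6.7772 10.6114] v=[-0.8390 1.6781 -0.8390]
Step 4: x=[2.4569 7.0863 10.4569] v=[-0.7727 1.5455 -0.7727]
Step 5: x=[2.3527 7.2947 10.3527] v=[-0.5209 1.0420 -0.5209]

Answer: 2.3527 7.2947 10.3527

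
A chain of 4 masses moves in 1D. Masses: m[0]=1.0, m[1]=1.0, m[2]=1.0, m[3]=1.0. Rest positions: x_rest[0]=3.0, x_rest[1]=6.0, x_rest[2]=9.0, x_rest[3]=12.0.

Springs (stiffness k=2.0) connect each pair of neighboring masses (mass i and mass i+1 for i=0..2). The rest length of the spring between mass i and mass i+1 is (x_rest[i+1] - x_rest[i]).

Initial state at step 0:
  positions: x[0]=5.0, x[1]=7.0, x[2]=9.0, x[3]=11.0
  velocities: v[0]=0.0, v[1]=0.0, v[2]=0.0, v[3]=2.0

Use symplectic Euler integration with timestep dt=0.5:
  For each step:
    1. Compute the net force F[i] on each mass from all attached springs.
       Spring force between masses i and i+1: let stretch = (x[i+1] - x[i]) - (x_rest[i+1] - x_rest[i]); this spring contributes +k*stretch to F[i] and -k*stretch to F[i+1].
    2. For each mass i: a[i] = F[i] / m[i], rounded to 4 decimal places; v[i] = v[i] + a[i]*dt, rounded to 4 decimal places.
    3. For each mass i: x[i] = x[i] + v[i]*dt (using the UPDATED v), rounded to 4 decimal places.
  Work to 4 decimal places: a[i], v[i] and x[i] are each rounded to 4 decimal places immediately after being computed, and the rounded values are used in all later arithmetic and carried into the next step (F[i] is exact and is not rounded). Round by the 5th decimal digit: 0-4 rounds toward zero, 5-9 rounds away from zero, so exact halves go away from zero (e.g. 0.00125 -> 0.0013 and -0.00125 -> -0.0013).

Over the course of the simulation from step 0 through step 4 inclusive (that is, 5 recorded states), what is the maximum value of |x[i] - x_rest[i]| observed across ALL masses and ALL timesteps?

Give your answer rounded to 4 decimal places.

Answer: 3.0000

Derivation:
Step 0: x=[5.0000 7.0000 9.0000 11.0000] v=[0.0000 0.0000 0.0000 2.0000]
Step 1: x=[4.5000 7.0000 9.0000 12.5000] v=[-1.0000 0.0000 0.0000 3.0000]
Step 2: x=[3.7500 6.7500 9.7500 13.7500] v=[-1.5000 -0.5000 1.5000 2.5000]
Step 3: x=[3.0000 6.5000 11.0000 14.5000] v=[-1.5000 -0.5000 2.5000 1.5000]
Step 4: x=[2.5000 6.7500 11.7500 15.0000] v=[-1.0000 0.5000 1.5000 1.0000]
Max displacement = 3.0000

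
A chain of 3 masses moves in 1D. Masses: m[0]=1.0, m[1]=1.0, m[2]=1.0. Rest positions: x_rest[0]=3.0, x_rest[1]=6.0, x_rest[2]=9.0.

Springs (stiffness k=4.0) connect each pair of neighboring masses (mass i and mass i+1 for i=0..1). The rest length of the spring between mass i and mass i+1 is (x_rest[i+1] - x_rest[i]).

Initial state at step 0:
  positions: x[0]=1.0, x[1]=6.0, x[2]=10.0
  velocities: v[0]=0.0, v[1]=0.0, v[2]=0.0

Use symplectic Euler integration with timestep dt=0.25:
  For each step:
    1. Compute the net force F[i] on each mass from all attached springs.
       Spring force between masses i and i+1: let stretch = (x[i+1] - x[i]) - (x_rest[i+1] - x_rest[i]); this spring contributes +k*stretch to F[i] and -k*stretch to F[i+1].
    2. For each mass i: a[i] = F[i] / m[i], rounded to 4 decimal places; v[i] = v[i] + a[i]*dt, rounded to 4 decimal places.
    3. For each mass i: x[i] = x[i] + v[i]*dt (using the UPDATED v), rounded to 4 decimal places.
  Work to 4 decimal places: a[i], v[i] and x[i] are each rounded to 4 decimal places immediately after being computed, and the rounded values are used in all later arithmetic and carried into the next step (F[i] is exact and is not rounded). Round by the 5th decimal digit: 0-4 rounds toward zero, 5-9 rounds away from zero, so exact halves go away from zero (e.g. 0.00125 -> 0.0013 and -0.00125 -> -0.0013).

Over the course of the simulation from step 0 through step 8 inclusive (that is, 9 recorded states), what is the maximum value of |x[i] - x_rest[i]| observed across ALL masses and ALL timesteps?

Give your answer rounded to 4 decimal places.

Step 0: x=[1.0000 6.0000 10.0000] v=[0.0000 0.0000 0.0000]
Step 1: x=[1.5000 5.7500 9.7500] v=[2.0000 -1.0000 -1.0000]
Step 2: x=[2.3125 5.4375 9.2500] v=[3.2500 -1.2500 -2.0000]
Step 3: x=[3.1563 5.2969 8.5469] v=[3.3750 -0.5625 -2.8125]
Step 4: x=[3.7852 5.4336 7.7813] v=[2.5156 0.5469 -3.0625]
Step 5: x=[4.0762 5.7452 7.1788] v=[1.1640 1.2462 -2.4102]
Step 6: x=[4.0345 5.9979 6.9679] v=[-0.1670 1.0108 -0.8438]
Step 7: x=[3.7336 6.0023 7.2645] v=[-1.2036 0.0174 1.1862]
Step 8: x=[3.2499 5.7550 7.9955] v=[-1.9349 -0.9891 2.9240]
Max displacement = 2.0321

Answer: 2.0321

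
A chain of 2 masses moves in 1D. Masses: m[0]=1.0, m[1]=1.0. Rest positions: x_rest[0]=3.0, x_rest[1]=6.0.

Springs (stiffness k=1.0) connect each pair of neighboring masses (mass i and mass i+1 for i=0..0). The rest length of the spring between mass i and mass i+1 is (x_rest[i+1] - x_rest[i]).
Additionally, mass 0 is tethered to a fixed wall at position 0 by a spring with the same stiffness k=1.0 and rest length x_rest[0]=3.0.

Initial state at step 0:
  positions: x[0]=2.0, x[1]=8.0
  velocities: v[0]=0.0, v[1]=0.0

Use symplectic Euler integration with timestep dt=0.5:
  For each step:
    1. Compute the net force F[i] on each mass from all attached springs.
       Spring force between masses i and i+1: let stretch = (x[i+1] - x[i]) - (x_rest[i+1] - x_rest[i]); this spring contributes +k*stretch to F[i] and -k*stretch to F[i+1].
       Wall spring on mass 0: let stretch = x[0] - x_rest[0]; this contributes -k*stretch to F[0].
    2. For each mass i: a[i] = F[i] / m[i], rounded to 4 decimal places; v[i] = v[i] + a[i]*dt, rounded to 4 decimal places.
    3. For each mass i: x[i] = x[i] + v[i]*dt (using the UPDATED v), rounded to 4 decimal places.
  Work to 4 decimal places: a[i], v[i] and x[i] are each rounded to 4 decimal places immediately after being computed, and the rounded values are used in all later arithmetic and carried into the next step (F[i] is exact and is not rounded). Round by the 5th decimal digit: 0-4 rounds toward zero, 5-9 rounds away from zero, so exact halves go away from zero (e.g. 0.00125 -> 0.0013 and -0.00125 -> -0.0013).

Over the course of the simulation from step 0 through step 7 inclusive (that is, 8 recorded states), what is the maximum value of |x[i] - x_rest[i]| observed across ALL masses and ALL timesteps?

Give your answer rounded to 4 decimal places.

Answer: 2.1973

Derivation:
Step 0: x=[2.0000 8.0000] v=[0.0000 0.0000]
Step 1: x=[3.0000 7.2500] v=[2.0000 -1.5000]
Step 2: x=[4.3125 6.1875] v=[2.6250 -2.1250]
Step 3: x=[5.0157 5.4063] v=[1.4063 -1.5625]
Step 4: x=[4.5626 5.2774] v=[-0.9063 -0.2578]
Step 5: x=[3.1475 5.7198] v=[-2.8302 0.8848]
Step 6: x=[1.5886 6.2692] v=[-3.1178 1.0987]
Step 7: x=[0.8027 6.3984] v=[-1.5718 0.2584]
Max displacement = 2.1973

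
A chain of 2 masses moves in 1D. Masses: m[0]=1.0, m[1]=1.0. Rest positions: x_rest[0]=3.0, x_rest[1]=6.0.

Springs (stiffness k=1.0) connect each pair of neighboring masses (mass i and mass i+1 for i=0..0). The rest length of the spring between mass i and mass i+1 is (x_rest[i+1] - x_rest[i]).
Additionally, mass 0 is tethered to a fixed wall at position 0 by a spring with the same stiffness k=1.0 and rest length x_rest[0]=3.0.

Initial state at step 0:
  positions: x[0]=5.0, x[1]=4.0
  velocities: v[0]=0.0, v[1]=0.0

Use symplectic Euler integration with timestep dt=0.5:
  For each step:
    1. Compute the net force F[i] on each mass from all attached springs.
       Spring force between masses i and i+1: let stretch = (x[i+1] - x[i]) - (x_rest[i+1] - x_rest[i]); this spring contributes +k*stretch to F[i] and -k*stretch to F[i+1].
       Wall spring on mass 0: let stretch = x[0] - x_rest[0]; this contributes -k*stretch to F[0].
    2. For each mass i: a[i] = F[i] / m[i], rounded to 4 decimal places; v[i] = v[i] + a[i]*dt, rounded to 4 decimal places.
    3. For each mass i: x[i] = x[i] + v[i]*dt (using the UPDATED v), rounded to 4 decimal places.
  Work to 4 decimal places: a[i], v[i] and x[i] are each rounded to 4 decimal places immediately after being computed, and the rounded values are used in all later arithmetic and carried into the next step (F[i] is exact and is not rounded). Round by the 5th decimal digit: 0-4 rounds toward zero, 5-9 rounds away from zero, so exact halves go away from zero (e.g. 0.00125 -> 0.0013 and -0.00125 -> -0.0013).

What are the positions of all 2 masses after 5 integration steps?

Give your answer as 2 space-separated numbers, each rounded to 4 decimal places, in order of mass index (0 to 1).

Step 0: x=[5.0000 4.0000] v=[0.0000 0.0000]
Step 1: x=[3.5000 5.0000] v=[-3.0000 2.0000]
Step 2: x=[1.5000 6.3750] v=[-4.0000 2.7500]
Step 3: x=[0.3438 7.2813] v=[-2.3125 1.8125]
Step 4: x=[0.8360 7.2032] v=[0.9844 -0.1563]
Step 5: x=[2.7110 6.2833] v=[3.7500 -1.8399]

Answer: 2.7110 6.2833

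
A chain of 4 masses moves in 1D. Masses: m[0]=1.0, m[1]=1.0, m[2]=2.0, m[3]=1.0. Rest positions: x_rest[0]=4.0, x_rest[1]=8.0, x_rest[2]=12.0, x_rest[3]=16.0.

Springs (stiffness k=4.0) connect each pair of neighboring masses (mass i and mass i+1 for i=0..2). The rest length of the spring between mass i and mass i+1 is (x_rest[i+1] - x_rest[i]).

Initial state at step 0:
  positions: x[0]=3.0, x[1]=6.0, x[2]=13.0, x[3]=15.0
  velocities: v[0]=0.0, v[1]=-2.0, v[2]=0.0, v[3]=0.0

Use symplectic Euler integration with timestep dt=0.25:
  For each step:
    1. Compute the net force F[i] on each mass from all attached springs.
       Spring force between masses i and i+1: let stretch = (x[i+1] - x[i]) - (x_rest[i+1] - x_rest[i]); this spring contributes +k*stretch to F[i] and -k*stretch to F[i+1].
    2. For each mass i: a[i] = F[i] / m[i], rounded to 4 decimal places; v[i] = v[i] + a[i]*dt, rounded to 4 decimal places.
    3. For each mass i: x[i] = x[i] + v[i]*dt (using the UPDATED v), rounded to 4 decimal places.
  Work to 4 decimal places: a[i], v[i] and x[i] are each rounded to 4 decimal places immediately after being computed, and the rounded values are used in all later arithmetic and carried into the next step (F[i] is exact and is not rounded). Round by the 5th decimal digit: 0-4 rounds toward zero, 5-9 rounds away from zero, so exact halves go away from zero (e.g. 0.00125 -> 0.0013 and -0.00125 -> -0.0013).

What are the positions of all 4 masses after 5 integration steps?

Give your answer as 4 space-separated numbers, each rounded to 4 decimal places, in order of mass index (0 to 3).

Step 0: x=[3.0000 6.0000 13.0000 15.0000] v=[0.0000 -2.0000 0.0000 0.0000]
Step 1: x=[2.7500 6.5000 12.3750 15.5000] v=[-1.0000 2.0000 -2.5000 2.0000]
Step 2: x=[2.4375 7.5313 11.4063 16.2188] v=[-1.2500 4.1250 -3.8750 2.8750]
Step 3: x=[2.3985 8.2579 10.5547 16.7344] v=[-0.1562 2.9062 -3.4063 2.0625]
Step 4: x=[2.8243 8.0938 10.1885 16.7051] v=[1.7032 -0.6564 -1.4649 -0.1172]
Step 5: x=[3.5675 7.1360 10.3750 16.0467] v=[2.9727 -3.8312 0.7461 -2.6338]

Answer: 3.5675 7.1360 10.3750 16.0467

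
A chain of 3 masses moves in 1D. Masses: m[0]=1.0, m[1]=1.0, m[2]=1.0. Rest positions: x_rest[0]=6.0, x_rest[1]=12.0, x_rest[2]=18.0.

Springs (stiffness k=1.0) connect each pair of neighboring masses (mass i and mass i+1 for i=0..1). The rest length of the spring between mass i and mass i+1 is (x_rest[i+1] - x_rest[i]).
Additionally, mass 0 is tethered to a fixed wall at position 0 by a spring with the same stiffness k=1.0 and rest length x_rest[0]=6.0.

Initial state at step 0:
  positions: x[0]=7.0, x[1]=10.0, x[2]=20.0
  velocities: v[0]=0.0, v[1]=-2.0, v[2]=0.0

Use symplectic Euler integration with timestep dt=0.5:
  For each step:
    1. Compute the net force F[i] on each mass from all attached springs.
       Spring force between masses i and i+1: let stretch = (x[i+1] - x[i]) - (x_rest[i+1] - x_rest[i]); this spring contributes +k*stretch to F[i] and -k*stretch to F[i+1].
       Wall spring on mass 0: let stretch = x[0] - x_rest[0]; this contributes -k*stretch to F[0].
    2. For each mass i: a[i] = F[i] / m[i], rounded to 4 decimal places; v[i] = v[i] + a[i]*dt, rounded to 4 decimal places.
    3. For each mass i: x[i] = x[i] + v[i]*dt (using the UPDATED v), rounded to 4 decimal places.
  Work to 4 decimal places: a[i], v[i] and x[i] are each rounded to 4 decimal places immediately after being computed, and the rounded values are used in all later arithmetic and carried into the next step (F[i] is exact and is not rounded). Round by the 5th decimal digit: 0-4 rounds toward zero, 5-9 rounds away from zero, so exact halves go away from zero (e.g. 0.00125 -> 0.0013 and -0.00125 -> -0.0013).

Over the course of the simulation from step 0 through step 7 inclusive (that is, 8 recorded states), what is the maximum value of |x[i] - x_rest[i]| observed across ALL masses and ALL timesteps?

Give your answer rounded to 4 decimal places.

Answer: 3.3105

Derivation:
Step 0: x=[7.0000 10.0000 20.0000] v=[0.0000 -2.0000 0.0000]
Step 1: x=[6.0000 10.7500 19.0000] v=[-2.0000 1.5000 -2.0000]
Step 2: x=[4.6875 12.3750 17.4375] v=[-2.6250 3.2500 -3.1250]
Step 3: x=[4.1250 13.3438 16.1094] v=[-1.1250 1.9375 -2.6563]
Step 4: x=[4.8360 12.6993 15.5899] v=[1.4219 -1.2891 -1.0391]
Step 5: x=[6.3038 10.8116 15.8477] v=[2.9356 -3.7755 0.5156]
Step 6: x=[7.3226 9.0559 16.3465] v=[2.0376 -3.5114 0.9976]
Step 7: x=[6.9441 8.6895 16.5227] v=[-0.7571 -0.7328 0.3523]
Max displacement = 3.3105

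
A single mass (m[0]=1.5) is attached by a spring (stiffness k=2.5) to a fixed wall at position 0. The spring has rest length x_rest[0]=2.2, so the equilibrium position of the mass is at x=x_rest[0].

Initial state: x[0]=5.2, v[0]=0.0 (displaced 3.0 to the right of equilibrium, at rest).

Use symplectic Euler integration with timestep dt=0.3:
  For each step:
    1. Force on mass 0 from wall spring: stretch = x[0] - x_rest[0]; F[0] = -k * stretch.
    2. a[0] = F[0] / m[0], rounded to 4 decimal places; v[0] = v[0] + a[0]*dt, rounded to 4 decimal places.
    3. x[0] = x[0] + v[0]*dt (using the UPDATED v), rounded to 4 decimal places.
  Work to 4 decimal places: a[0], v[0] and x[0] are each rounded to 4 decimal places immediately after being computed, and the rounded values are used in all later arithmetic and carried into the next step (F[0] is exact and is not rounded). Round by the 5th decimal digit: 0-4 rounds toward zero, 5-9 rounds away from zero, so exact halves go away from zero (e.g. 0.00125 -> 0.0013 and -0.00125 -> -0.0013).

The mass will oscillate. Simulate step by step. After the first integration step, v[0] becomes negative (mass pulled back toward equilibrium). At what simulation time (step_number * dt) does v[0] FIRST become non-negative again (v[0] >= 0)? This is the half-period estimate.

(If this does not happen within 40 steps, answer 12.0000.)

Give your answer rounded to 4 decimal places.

Step 0: x=[5.2000] v=[0.0000]
Step 1: x=[4.7500] v=[-1.5000]
Step 2: x=[3.9175] v=[-2.7750]
Step 3: x=[2.8274] v=[-3.6338]
Step 4: x=[1.6432] v=[-3.9475]
Step 5: x=[0.5425] v=[-3.6691]
Step 6: x=[-0.3096] v=[-2.8404]
Step 7: x=[-0.7853] v=[-1.5856]
Step 8: x=[-0.8132] v=[-0.0930]
Step 9: x=[-0.3891] v=[1.4136]
First v>=0 after going negative at step 9, time=2.7000

Answer: 2.7000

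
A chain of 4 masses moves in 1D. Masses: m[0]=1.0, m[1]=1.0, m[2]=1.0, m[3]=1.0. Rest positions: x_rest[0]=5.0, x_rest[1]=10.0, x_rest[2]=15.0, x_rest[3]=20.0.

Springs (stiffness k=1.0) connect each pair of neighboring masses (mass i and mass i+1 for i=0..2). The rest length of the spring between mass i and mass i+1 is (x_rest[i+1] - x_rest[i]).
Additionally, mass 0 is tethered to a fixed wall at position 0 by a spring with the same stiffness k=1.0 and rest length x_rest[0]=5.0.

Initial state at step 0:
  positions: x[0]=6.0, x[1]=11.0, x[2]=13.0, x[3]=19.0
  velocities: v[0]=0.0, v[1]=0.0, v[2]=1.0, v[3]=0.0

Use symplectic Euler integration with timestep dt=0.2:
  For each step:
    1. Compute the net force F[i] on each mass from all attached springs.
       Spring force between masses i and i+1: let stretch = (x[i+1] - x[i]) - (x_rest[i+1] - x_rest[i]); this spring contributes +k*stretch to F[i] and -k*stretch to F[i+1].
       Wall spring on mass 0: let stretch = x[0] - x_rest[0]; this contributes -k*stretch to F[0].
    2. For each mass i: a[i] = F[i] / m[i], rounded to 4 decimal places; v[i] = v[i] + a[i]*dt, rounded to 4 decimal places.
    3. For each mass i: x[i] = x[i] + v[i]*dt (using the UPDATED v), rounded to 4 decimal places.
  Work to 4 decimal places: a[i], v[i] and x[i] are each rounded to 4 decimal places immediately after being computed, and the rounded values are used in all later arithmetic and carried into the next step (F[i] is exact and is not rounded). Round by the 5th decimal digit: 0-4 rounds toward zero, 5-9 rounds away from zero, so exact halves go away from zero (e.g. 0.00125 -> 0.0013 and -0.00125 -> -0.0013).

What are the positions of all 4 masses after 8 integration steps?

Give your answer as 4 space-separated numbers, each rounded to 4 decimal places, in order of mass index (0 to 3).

Answer: 4.5462 9.3238 16.3724 19.2672

Derivation:
Step 0: x=[6.0000 11.0000 13.0000 19.0000] v=[0.0000 0.0000 1.0000 0.0000]
Step 1: x=[5.9600 10.8800 13.3600 18.9600] v=[-0.2000 -0.6000 1.8000 -0.2000]
Step 2: x=[5.8784 10.6624 13.8448 18.8960] v=[-0.4080 -1.0880 2.4240 -0.3200]
Step 3: x=[5.7530 10.3807 14.4044 18.8300] v=[-0.6269 -1.4083 2.7978 -0.3302]
Step 4: x=[5.5826 10.0749 14.9800 18.7869] v=[-0.8520 -1.5291 2.8782 -0.2153]
Step 5: x=[5.3686 9.7856 15.5117 18.7916] v=[-1.0701 -1.4465 2.6586 0.0233]
Step 6: x=[5.1165 9.5487 15.9456 18.8651] v=[-1.2604 -1.1847 2.1694 0.3673]
Step 7: x=[4.8370 9.3903 16.2404 19.0218] v=[-1.3973 -0.7918 1.4739 0.7834]
Step 8: x=[4.5462 9.3238 16.3724 19.2672] v=[-1.4540 -0.3324 0.6602 1.2271]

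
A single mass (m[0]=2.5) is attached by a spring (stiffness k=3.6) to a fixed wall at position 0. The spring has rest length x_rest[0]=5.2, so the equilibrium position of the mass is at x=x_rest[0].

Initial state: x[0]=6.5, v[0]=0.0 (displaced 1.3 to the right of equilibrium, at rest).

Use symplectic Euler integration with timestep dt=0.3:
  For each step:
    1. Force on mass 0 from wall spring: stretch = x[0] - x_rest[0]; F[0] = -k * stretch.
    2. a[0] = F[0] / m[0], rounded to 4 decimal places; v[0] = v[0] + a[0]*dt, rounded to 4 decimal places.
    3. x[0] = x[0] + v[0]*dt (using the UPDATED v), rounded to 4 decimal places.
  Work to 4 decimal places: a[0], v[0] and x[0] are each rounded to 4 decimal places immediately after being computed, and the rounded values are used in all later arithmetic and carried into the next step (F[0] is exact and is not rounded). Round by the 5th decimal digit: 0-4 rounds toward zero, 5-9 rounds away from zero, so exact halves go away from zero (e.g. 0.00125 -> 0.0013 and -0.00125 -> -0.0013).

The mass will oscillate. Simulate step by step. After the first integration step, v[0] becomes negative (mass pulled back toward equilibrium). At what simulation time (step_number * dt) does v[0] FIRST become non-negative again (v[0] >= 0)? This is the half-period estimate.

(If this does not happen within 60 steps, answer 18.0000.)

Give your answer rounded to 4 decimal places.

Answer: 2.7000

Derivation:
Step 0: x=[6.5000] v=[0.0000]
Step 1: x=[6.3315] v=[-0.5616]
Step 2: x=[6.0164] v=[-1.0504]
Step 3: x=[5.5955] v=[-1.4031]
Step 4: x=[5.1233] v=[-1.5740]
Step 5: x=[4.6610] v=[-1.5409]
Step 6: x=[4.2686] v=[-1.3080]
Step 7: x=[3.9969] v=[-0.9056]
Step 8: x=[3.8811] v=[-0.3859]
Step 9: x=[3.9363] v=[0.1839]
First v>=0 after going negative at step 9, time=2.7000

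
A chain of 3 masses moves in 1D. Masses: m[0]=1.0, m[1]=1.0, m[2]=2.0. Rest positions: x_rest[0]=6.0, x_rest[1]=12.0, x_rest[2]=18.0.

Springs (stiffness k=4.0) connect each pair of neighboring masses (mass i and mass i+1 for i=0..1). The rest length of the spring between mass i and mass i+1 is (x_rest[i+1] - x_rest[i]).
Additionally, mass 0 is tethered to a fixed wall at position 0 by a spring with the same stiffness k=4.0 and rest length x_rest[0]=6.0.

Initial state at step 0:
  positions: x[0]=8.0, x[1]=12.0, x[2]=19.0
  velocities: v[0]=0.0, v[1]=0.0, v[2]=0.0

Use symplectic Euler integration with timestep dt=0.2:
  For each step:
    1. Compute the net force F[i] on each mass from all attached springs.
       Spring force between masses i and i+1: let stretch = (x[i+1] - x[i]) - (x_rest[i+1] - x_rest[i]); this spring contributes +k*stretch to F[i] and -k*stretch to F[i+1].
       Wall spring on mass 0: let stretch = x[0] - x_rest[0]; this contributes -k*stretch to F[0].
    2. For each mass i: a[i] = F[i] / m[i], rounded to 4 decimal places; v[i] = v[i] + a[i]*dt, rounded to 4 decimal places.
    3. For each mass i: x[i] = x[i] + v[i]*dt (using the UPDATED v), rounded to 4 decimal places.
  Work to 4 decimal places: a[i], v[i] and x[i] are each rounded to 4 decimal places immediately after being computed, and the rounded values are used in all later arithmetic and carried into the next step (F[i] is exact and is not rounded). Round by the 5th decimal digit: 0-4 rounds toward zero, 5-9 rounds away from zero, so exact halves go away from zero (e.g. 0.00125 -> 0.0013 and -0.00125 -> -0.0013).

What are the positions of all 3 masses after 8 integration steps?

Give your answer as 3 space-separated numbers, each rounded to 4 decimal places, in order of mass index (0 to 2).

Step 0: x=[8.0000 12.0000 19.0000] v=[0.0000 0.0000 0.0000]
Step 1: x=[7.3600 12.4800 18.9200] v=[-3.2000 2.4000 -0.4000]
Step 2: x=[6.3616 13.1712 18.8048] v=[-4.9920 3.4560 -0.5760]
Step 3: x=[5.4349 13.6742 18.7189] v=[-4.6336 2.5152 -0.4294]
Step 4: x=[4.9569 13.6661 18.7094] v=[-2.3901 -0.0405 -0.0473]
Step 5: x=[5.0792 13.0715 18.7765] v=[0.6117 -2.9732 0.3354]
Step 6: x=[5.6676 12.1109 18.8672] v=[2.9422 -4.8030 0.4534]
Step 7: x=[6.3802 11.2004 18.8974] v=[3.5628 -4.5526 0.1509]
Step 8: x=[6.8432 10.7502 18.7918] v=[2.3148 -2.2512 -0.5279]

Answer: 6.8432 10.7502 18.7918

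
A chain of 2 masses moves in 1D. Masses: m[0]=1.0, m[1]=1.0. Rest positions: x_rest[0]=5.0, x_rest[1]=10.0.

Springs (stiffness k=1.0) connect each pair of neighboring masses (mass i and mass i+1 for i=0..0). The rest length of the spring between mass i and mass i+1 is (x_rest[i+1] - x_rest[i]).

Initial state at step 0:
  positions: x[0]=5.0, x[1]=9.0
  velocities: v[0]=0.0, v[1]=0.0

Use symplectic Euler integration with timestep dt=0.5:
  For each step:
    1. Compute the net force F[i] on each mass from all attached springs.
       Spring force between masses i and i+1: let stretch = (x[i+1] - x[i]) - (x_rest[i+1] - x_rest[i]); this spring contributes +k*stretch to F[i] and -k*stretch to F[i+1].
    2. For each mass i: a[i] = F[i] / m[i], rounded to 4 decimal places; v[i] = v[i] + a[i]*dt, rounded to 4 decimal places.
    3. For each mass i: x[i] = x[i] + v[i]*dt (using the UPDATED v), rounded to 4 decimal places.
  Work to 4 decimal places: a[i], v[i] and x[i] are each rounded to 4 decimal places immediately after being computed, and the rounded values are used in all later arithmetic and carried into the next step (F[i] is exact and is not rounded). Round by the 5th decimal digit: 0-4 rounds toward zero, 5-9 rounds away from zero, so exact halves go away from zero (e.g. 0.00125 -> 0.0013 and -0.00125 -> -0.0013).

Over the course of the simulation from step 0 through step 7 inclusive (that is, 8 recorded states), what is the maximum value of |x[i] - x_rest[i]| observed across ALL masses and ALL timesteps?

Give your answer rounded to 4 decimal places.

Answer: 1.0312

Derivation:
Step 0: x=[5.0000 9.0000] v=[0.0000 0.0000]
Step 1: x=[4.7500 9.2500] v=[-0.5000 0.5000]
Step 2: x=[4.3750 9.6250] v=[-0.7500 0.7500]
Step 3: x=[4.0625 9.9375] v=[-0.6250 0.6250]
Step 4: x=[3.9688 10.0313] v=[-0.1875 0.1875]
Step 5: x=[4.1407 9.8594] v=[0.3438 -0.3438]
Step 6: x=[4.4923 9.5078] v=[0.7032 -0.7032]
Step 7: x=[4.8478 9.1523] v=[0.7110 -0.7110]
Max displacement = 1.0312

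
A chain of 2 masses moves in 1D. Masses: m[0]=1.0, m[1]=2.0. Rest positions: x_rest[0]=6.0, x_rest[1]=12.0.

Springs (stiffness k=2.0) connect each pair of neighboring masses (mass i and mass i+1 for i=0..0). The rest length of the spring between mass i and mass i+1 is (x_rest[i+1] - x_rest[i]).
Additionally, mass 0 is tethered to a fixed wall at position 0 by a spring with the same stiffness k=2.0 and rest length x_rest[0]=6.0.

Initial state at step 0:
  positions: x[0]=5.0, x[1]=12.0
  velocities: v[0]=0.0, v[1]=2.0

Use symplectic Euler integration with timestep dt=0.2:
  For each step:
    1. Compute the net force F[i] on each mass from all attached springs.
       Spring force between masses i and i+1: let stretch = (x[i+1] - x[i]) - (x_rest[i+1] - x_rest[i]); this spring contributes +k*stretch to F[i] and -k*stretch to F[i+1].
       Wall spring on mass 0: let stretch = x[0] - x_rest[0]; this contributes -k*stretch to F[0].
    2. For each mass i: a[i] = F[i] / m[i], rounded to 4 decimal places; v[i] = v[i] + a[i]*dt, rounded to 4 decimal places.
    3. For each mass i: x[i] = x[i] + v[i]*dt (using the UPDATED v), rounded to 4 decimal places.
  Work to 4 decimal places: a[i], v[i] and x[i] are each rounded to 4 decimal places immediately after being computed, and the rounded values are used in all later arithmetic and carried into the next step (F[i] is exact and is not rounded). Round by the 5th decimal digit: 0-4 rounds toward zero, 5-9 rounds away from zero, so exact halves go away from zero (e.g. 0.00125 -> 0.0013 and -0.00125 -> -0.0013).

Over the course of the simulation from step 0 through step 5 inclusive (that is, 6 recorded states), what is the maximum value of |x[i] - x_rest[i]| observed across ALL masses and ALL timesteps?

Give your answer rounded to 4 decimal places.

Answer: 1.3588

Derivation:
Step 0: x=[5.0000 12.0000] v=[0.0000 2.0000]
Step 1: x=[5.1600 12.3600] v=[0.8000 1.8000]
Step 2: x=[5.4832 12.6720] v=[1.6160 1.5600]
Step 3: x=[5.9428 12.9364] v=[2.2982 1.3222]
Step 4: x=[6.4865 13.1611] v=[2.7185 1.1235]
Step 5: x=[7.0452 13.3588] v=[2.7937 0.9886]
Max displacement = 1.3588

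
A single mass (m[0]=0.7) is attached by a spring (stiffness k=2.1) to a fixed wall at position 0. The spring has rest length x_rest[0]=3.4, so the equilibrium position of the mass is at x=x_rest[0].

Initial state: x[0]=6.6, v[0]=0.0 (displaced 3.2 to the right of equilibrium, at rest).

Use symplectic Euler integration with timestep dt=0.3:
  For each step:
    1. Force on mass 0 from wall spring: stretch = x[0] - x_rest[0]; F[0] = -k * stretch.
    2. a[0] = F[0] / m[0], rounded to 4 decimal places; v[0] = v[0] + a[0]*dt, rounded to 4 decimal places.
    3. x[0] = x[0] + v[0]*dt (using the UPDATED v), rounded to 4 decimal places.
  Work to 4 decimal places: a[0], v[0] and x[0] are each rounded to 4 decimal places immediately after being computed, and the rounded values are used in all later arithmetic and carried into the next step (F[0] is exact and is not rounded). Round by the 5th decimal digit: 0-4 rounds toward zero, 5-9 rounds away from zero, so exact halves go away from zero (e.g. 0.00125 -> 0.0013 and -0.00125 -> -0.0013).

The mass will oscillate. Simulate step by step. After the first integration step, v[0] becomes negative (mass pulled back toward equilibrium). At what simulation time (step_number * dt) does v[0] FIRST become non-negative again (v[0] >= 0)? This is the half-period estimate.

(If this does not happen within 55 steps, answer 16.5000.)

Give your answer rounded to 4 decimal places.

Step 0: x=[6.6000] v=[0.0000]
Step 1: x=[5.7360] v=[-2.8800]
Step 2: x=[4.2413] v=[-4.9824]
Step 3: x=[2.5194] v=[-5.7396]
Step 4: x=[1.0353] v=[-4.9471]
Step 5: x=[0.1896] v=[-2.8189]
Step 6: x=[0.2108] v=[0.0705]
First v>=0 after going negative at step 6, time=1.8000

Answer: 1.8000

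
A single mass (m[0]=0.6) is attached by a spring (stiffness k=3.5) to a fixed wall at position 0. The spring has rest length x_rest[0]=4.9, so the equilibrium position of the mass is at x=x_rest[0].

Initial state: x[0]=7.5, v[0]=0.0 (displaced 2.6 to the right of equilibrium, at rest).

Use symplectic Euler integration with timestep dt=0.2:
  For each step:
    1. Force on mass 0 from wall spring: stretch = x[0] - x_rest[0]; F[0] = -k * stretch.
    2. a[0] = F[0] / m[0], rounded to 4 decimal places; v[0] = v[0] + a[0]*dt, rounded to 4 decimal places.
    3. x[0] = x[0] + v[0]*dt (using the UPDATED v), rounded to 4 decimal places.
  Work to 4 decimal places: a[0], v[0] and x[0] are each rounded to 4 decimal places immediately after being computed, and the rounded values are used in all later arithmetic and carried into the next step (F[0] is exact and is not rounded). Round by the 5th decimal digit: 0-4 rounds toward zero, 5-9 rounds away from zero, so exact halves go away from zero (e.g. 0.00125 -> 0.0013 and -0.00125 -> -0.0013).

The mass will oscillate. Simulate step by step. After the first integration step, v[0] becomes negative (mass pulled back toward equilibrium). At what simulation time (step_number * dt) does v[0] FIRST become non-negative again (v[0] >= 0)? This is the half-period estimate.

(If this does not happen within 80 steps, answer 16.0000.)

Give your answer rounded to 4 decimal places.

Step 0: x=[7.5000] v=[0.0000]
Step 1: x=[6.8933] v=[-3.0333]
Step 2: x=[5.8215] v=[-5.3588]
Step 3: x=[4.5347] v=[-6.4339]
Step 4: x=[3.3332] v=[-6.0077]
Step 5: x=[2.4972] v=[-4.1798]
Step 6: x=[2.2219] v=[-1.3765]
Step 7: x=[2.5715] v=[1.7480]
First v>=0 after going negative at step 7, time=1.4000

Answer: 1.4000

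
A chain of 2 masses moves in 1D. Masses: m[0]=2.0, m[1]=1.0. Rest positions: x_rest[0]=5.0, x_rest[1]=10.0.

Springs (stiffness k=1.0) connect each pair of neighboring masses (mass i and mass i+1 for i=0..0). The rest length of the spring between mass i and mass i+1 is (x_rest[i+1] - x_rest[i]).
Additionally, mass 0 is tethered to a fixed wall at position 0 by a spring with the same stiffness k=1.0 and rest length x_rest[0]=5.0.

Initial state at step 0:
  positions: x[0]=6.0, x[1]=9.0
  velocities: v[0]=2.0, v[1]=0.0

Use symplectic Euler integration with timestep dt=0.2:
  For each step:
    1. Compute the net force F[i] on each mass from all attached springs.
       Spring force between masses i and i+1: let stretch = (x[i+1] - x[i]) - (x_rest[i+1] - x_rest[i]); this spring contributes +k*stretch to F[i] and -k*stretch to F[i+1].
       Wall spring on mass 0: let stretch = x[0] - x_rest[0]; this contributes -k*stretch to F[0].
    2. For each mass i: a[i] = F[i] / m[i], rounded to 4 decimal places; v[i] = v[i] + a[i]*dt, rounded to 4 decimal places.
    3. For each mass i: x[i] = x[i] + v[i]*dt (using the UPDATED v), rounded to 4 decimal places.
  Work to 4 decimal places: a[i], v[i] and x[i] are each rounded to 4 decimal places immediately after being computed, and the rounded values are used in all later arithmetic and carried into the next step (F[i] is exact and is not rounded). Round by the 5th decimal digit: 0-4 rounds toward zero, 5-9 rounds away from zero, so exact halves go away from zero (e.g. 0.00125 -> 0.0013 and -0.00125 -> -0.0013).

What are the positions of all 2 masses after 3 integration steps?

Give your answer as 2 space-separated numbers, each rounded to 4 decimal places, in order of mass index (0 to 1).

Step 0: x=[6.0000 9.0000] v=[2.0000 0.0000]
Step 1: x=[6.3400 9.0800] v=[1.7000 0.4000]
Step 2: x=[6.6080 9.2504] v=[1.3400 0.8520]
Step 3: x=[6.7967 9.5151] v=[0.9434 1.3235]

Answer: 6.7967 9.5151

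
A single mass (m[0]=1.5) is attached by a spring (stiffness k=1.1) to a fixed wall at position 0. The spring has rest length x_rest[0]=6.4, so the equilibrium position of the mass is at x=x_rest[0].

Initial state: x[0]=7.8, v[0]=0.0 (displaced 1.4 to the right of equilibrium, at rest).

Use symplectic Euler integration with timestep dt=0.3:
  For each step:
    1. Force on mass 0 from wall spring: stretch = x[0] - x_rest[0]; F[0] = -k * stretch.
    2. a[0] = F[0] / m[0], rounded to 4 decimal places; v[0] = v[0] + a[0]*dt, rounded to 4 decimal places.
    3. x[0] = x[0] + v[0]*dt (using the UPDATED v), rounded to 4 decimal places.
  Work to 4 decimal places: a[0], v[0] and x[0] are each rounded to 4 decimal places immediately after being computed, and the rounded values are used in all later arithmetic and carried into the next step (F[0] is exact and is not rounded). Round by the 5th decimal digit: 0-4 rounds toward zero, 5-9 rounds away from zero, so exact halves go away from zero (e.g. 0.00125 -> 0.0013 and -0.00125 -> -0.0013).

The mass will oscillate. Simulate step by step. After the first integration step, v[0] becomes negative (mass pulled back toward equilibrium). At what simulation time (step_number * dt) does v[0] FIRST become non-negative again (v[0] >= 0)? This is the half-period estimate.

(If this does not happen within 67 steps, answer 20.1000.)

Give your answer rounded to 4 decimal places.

Answer: 3.9000

Derivation:
Step 0: x=[7.8000] v=[0.0000]
Step 1: x=[7.7076] v=[-0.3080]
Step 2: x=[7.5289] v=[-0.5957]
Step 3: x=[7.2757] v=[-0.8441]
Step 4: x=[6.9647] v=[-1.0368]
Step 5: x=[6.6164] v=[-1.1610]
Step 6: x=[6.2538] v=[-1.2086]
Step 7: x=[5.9009] v=[-1.1764]
Step 8: x=[5.5809] v=[-1.0666]
Step 9: x=[5.3150] v=[-0.8864]
Step 10: x=[5.1207] v=[-0.6477]
Step 11: x=[5.0108] v=[-0.3662]
Step 12: x=[4.9926] v=[-0.0606]
Step 13: x=[5.0673] v=[0.2490]
First v>=0 after going negative at step 13, time=3.9000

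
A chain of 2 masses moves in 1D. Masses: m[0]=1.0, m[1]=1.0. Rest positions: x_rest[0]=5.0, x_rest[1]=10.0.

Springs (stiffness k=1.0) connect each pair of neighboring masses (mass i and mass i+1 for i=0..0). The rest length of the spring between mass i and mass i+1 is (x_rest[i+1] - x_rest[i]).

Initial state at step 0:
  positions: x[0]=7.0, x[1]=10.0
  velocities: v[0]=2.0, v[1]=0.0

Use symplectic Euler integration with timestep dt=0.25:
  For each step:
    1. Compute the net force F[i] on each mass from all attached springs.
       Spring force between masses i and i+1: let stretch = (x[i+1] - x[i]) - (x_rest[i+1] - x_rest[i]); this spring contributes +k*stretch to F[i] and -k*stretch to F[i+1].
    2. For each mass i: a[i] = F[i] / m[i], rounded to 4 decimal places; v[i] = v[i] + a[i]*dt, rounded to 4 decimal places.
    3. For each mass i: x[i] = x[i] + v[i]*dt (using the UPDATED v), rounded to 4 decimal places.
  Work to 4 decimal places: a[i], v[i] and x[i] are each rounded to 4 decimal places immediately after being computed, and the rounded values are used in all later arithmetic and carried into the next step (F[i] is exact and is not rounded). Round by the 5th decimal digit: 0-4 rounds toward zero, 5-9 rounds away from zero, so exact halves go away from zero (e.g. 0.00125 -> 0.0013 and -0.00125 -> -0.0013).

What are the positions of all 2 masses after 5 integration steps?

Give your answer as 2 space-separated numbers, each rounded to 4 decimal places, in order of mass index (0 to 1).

Step 0: x=[7.0000 10.0000] v=[2.0000 0.0000]
Step 1: x=[7.3750 10.1250] v=[1.5000 0.5000]
Step 2: x=[7.6094 10.3906] v=[0.9375 1.0625]
Step 3: x=[7.7051 10.7949] v=[0.3828 1.6172]
Step 4: x=[7.6814 11.3186] v=[-0.0948 2.0948]
Step 5: x=[7.5725 11.9275] v=[-0.4355 2.4355]

Answer: 7.5725 11.9275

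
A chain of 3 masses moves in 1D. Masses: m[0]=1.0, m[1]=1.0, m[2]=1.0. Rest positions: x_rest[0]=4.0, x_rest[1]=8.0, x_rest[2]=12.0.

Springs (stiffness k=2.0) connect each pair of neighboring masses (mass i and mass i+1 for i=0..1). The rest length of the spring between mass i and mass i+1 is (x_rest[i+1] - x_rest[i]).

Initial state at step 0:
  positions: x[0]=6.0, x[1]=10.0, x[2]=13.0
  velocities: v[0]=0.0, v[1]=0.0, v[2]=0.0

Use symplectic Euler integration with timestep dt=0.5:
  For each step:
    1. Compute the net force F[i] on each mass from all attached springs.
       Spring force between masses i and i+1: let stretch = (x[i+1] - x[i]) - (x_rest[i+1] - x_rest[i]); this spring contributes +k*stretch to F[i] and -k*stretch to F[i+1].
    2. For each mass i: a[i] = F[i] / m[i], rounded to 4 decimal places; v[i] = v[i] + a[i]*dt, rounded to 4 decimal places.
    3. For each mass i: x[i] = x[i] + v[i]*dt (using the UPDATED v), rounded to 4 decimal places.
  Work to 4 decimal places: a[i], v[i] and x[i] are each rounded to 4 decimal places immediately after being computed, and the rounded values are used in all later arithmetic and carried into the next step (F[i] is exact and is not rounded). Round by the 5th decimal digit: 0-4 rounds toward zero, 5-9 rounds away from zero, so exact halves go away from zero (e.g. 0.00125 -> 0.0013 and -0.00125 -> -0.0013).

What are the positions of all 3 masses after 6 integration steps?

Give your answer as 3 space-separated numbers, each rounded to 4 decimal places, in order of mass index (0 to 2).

Answer: 5.7969 9.3907 13.8126

Derivation:
Step 0: x=[6.0000 10.0000 13.0000] v=[0.0000 0.0000 0.0000]
Step 1: x=[6.0000 9.5000 13.5000] v=[0.0000 -1.0000 1.0000]
Step 2: x=[5.7500 9.2500 14.0000] v=[-0.5000 -0.5000 1.0000]
Step 3: x=[5.2500 9.6250 14.1250] v=[-1.0000 0.7500 0.2500]
Step 4: x=[4.9375 10.0625 14.0000] v=[-0.6250 0.8750 -0.2500]
Step 5: x=[5.1875 9.9063 13.9063] v=[0.5000 -0.3125 -0.1875]
Step 6: x=[5.7969 9.3907 13.8126] v=[1.2188 -1.0313 -0.1875]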